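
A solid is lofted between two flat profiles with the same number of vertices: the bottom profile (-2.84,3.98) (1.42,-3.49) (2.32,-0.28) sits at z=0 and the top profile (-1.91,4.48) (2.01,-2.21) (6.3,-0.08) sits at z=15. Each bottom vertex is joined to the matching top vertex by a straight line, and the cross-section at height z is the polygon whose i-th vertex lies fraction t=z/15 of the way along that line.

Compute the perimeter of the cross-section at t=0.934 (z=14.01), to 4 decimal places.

Perimeter at t=0.934: 21.6396

Cross-section at t=0.934: each vertex is (1-t)·p0[i] + t·p1[i].
  v1: (1-0.934)·(-2.84,3.98) + 0.934·(-1.91,4.48) = (-1.9714,4.4470)
  v2: (1-0.934)·(1.42,-3.49) + 0.934·(2.01,-2.21) = (1.9711,-2.2945)
  v3: (1-0.934)·(2.32,-0.28) + 0.934·(6.3,-0.08) = (6.0373,-0.0932)
Perimeter = Σ |v_{i+1} − v_i|:
  edge 1→2: √(3.9424² + -6.7415²) = 7.8096 (running 7.8096)
  edge 2→3: √(4.0663² + 2.2013²) = 4.6239 (running 12.4335)
  edge 3→1: √(-8.0087² + 4.5402²) = 9.2061 (running 21.6396)
Perimeter = 21.6396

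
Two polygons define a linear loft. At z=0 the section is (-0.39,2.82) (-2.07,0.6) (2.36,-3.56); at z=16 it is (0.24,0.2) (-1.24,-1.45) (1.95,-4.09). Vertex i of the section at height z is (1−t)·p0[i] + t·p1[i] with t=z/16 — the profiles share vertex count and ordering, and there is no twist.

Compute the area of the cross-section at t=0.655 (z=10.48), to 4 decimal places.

Cross-section at t=0.655: each vertex is (1-t)·p0[i] + t·p1[i].
  v1: (1-0.655)·(-0.39,2.82) + 0.655·(0.24,0.2) = (0.0227,1.1039)
  v2: (1-0.655)·(-2.07,0.6) + 0.655·(-1.24,-1.45) = (-1.5263,-0.7428)
  v3: (1-0.655)·(2.36,-3.56) + 0.655·(1.95,-4.09) = (2.0915,-3.9071)
Shoelace sum Σ(x_i·y_{i+1} − x_{i+1}·y_i):
  i=1: 0.0227·-0.7428 − -1.5263·1.1039 = +1.6681 (running +1.6681)
  i=2: -1.5263·-3.9071 − 2.0915·-0.7428 = +7.5171 (running +9.1852)
  i=3: 2.0915·1.1039 − 0.0227·-3.9071 = +2.3972 (running +11.5825)
Area = |Σ|/2 = |11.5825|/2 = 5.7912

Area at t=0.655: 5.7912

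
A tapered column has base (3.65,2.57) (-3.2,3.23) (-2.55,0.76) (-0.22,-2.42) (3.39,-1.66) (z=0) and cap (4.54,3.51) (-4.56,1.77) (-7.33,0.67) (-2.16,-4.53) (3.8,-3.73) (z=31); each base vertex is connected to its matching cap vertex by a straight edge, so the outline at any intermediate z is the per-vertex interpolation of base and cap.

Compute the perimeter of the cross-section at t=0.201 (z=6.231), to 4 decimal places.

Perimeter at t=0.201: 23.1139

Cross-section at t=0.201: each vertex is (1-t)·p0[i] + t·p1[i].
  v1: (1-0.201)·(3.65,2.57) + 0.201·(4.54,3.51) = (3.8289,2.7589)
  v2: (1-0.201)·(-3.2,3.23) + 0.201·(-4.56,1.77) = (-3.4734,2.9365)
  v3: (1-0.201)·(-2.55,0.76) + 0.201·(-7.33,0.67) = (-3.5108,0.7419)
  v4: (1-0.201)·(-0.22,-2.42) + 0.201·(-2.16,-4.53) = (-0.6099,-2.8441)
  v5: (1-0.201)·(3.39,-1.66) + 0.201·(3.8,-3.73) = (3.4724,-2.0761)
Perimeter = Σ |v_{i+1} − v_i|:
  edge 1→2: √(-7.3022² + 0.1776²) = 7.3044 (running 7.3044)
  edge 2→3: √(-0.0374² + -2.1946²) = 2.1949 (running 9.4994)
  edge 3→4: √(2.9008² + -3.5860²) = 4.6124 (running 14.1118)
  edge 4→5: √(4.0823² + 0.7680²) = 4.1540 (running 18.2657)
  edge 5→1: √(0.3565² + 4.8350²) = 4.8481 (running 23.1139)
Perimeter = 23.1139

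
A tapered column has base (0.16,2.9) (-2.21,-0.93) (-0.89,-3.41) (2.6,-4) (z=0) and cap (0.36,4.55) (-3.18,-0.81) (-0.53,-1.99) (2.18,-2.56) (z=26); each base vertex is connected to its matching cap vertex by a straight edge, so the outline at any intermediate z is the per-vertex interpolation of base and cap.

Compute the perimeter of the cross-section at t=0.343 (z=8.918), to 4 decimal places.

Cross-section at t=0.343: each vertex is (1-t)·p0[i] + t·p1[i].
  v1: (1-0.343)·(0.16,2.9) + 0.343·(0.36,4.55) = (0.2286,3.4660)
  v2: (1-0.343)·(-2.21,-0.93) + 0.343·(-3.18,-0.81) = (-2.5427,-0.8888)
  v3: (1-0.343)·(-0.89,-3.41) + 0.343·(-0.53,-1.99) = (-0.7665,-2.9229)
  v4: (1-0.343)·(2.6,-4) + 0.343·(2.18,-2.56) = (2.4559,-3.5061)
Perimeter = Σ |v_{i+1} − v_i|:
  edge 1→2: √(-2.7713² + -4.3548²) = 5.1618 (running 5.1618)
  edge 2→3: √(1.7762² + -2.0341²) = 2.7004 (running 7.8623)
  edge 3→4: √(3.2225² + -0.5831²) = 3.2748 (running 11.1371)
  edge 4→1: √(-2.2273² + 6.9720²) = 7.3192 (running 18.4562)
Perimeter = 18.4562

Perimeter at t=0.343: 18.4562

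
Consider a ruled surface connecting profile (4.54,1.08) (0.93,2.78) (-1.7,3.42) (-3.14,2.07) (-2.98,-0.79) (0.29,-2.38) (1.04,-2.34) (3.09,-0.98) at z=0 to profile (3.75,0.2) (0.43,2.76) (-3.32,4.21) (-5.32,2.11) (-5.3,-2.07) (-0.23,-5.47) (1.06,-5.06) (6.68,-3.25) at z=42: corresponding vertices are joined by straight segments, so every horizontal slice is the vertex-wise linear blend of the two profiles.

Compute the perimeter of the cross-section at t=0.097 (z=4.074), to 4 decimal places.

Cross-section at t=0.097: each vertex is (1-t)·p0[i] + t·p1[i].
  v1: (1-0.097)·(4.54,1.08) + 0.097·(3.75,0.2) = (4.4634,0.9946)
  v2: (1-0.097)·(0.93,2.78) + 0.097·(0.43,2.76) = (0.8815,2.7781)
  v3: (1-0.097)·(-1.7,3.42) + 0.097·(-3.32,4.21) = (-1.8571,3.4966)
  v4: (1-0.097)·(-3.14,2.07) + 0.097·(-5.32,2.11) = (-3.3515,2.0739)
  v5: (1-0.097)·(-2.98,-0.79) + 0.097·(-5.3,-2.07) = (-3.2050,-0.9142)
  v6: (1-0.097)·(0.29,-2.38) + 0.097·(-0.23,-5.47) = (0.2396,-2.6797)
  v7: (1-0.097)·(1.04,-2.34) + 0.097·(1.06,-5.06) = (1.0419,-2.6038)
  v8: (1-0.097)·(3.09,-0.98) + 0.097·(6.68,-3.25) = (3.4382,-1.2002)
Perimeter = Σ |v_{i+1} − v_i|:
  edge 1→2: √(-3.5819² + 1.7834²) = 4.0013 (running 4.0013)
  edge 2→3: √(-2.7386² + 0.7186²) = 2.8313 (running 6.8326)
  edge 3→4: √(-1.4943² + -1.4228²) = 2.0633 (running 8.8959)
  edge 4→5: √(0.1464² + -2.9880²) = 2.9916 (running 11.8876)
  edge 5→6: √(3.4446² + -1.7656²) = 3.8707 (running 15.7583)
  edge 6→7: √(0.8024² + 0.0759²) = 0.8060 (running 16.5642)
  edge 7→8: √(2.3963² + 1.4036²) = 2.7771 (running 19.3414)
  edge 8→1: √(1.0251² + 2.1948²) = 2.4224 (running 21.7638)
Perimeter = 21.7638

Perimeter at t=0.097: 21.7638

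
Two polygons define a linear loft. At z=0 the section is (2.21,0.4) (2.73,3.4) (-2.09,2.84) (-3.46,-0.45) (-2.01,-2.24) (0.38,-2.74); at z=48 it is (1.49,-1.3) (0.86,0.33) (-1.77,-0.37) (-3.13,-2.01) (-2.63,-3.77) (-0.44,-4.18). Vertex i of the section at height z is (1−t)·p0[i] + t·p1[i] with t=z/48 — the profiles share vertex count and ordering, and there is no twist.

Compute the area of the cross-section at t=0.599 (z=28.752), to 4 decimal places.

Cross-section at t=0.599: each vertex is (1-t)·p0[i] + t·p1[i].
  v1: (1-0.599)·(2.21,0.4) + 0.599·(1.49,-1.3) = (1.7787,-0.6183)
  v2: (1-0.599)·(2.73,3.4) + 0.599·(0.86,0.33) = (1.6099,1.5611)
  v3: (1-0.599)·(-2.09,2.84) + 0.599·(-1.77,-0.37) = (-1.8983,0.9172)
  v4: (1-0.599)·(-3.46,-0.45) + 0.599·(-3.13,-2.01) = (-3.2623,-1.3844)
  v5: (1-0.599)·(-2.01,-2.24) + 0.599·(-2.63,-3.77) = (-2.3814,-3.1565)
  v6: (1-0.599)·(0.38,-2.74) + 0.599·(-0.44,-4.18) = (-0.1112,-3.6026)
Shoelace sum Σ(x_i·y_{i+1} − x_{i+1}·y_i):
  i=1: 1.7787·1.5611 − 1.6099·-0.6183 = +3.7721 (running +3.7721)
  i=2: 1.6099·0.9172 − -1.8983·1.5611 = +4.4400 (running +8.2121)
  i=3: -1.8983·-1.3844 − -3.2623·0.9172 = +5.6204 (running +13.8324)
  i=4: -3.2623·-3.1565 − -2.3814·-1.3844 = +7.0006 (running +20.8330)
  i=5: -2.3814·-3.6026 − -0.1112·-3.1565 = +8.2281 (running +29.0611)
  i=6: -0.1112·-0.6183 − 1.7787·-3.6026 = +6.4767 (running +35.5378)
Area = |Σ|/2 = |35.5378|/2 = 17.7689

Area at t=0.599: 17.7689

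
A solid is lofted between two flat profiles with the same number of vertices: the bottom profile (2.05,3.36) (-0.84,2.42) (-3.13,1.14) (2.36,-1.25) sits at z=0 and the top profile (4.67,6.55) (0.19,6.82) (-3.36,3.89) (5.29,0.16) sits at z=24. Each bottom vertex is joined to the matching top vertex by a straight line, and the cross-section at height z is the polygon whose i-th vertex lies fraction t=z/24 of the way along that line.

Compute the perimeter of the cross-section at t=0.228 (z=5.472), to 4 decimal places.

Perimeter at t=0.228: 18.1837

Cross-section at t=0.228: each vertex is (1-t)·p0[i] + t·p1[i].
  v1: (1-0.228)·(2.05,3.36) + 0.228·(4.67,6.55) = (2.6474,4.0873)
  v2: (1-0.228)·(-0.84,2.42) + 0.228·(0.19,6.82) = (-0.6052,3.4232)
  v3: (1-0.228)·(-3.13,1.14) + 0.228·(-3.36,3.89) = (-3.1824,1.7670)
  v4: (1-0.228)·(2.36,-1.25) + 0.228·(5.29,0.16) = (3.0280,-0.9285)
Perimeter = Σ |v_{i+1} − v_i|:
  edge 1→2: √(-3.2525² + -0.6641²) = 3.3196 (running 3.3196)
  edge 2→3: √(-2.5773² + -1.6562²) = 3.0636 (running 6.3832)
  edge 3→4: √(6.2105² + -2.6955²) = 6.7702 (running 13.1534)
  edge 4→1: √(-0.3807² + 5.0158²) = 5.0303 (running 18.1837)
Perimeter = 18.1837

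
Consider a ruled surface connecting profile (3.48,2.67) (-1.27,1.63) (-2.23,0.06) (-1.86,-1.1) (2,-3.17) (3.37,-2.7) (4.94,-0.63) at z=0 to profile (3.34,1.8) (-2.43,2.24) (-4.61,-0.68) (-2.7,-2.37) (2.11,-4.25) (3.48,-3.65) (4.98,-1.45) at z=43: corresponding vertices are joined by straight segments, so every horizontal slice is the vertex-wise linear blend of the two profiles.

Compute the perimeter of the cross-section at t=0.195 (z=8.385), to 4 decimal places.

Perimeter at t=0.195: 20.8340

Cross-section at t=0.195: each vertex is (1-t)·p0[i] + t·p1[i].
  v1: (1-0.195)·(3.48,2.67) + 0.195·(3.34,1.8) = (3.4527,2.5003)
  v2: (1-0.195)·(-1.27,1.63) + 0.195·(-2.43,2.24) = (-1.4962,1.7489)
  v3: (1-0.195)·(-2.23,0.06) + 0.195·(-4.61,-0.68) = (-2.6941,-0.0843)
  v4: (1-0.195)·(-1.86,-1.1) + 0.195·(-2.7,-2.37) = (-2.0238,-1.3477)
  v5: (1-0.195)·(2,-3.17) + 0.195·(2.11,-4.25) = (2.0214,-3.3806)
  v6: (1-0.195)·(3.37,-2.7) + 0.195·(3.48,-3.65) = (3.3914,-2.8852)
  v7: (1-0.195)·(4.94,-0.63) + 0.195·(4.98,-1.45) = (4.9478,-0.7899)
Perimeter = Σ |v_{i+1} − v_i|:
  edge 1→2: √(-4.9489² + -0.7514²) = 5.0056 (running 5.0056)
  edge 2→3: √(-1.1979² + -1.8332²) = 2.1899 (running 7.1955)
  edge 3→4: √(0.6703² + -1.2633²) = 1.4302 (running 8.6257)
  edge 4→5: √(4.0452² + -2.0329²) = 4.5274 (running 13.1531)
  edge 5→6: √(1.3700² + 0.4954²) = 1.4568 (running 14.6099)
  edge 6→7: √(1.5564² + 2.0953²) = 2.6101 (running 17.2200)
  edge 7→1: √(-1.4951² + 3.2902²) = 3.6140 (running 20.8340)
Perimeter = 20.8340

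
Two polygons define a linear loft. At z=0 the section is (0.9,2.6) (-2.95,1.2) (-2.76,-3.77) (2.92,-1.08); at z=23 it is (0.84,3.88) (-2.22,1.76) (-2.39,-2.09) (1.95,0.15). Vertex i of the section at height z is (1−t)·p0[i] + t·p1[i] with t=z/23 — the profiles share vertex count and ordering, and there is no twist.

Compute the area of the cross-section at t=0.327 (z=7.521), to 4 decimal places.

Cross-section at t=0.327: each vertex is (1-t)·p0[i] + t·p1[i].
  v1: (1-0.327)·(0.9,2.6) + 0.327·(0.84,3.88) = (0.8804,3.0186)
  v2: (1-0.327)·(-2.95,1.2) + 0.327·(-2.22,1.76) = (-2.7113,1.3831)
  v3: (1-0.327)·(-2.76,-3.77) + 0.327·(-2.39,-2.09) = (-2.6390,-3.2206)
  v4: (1-0.327)·(2.92,-1.08) + 0.327·(1.95,0.15) = (2.6028,-0.6778)
Shoelace sum Σ(x_i·y_{i+1} − x_{i+1}·y_i):
  i=1: 0.8804·1.3831 − -2.7113·3.0186 = +9.4019 (running +9.4019)
  i=2: -2.7113·-3.2206 − -2.6390·1.3831 = +12.3822 (running +21.7840)
  i=3: -2.6390·-0.6778 − 2.6028·-3.2206 = +10.1714 (running +31.9554)
  i=4: 2.6028·3.0186 − 0.8804·-0.6778 = +8.4535 (running +40.4089)
Area = |Σ|/2 = |40.4089|/2 = 20.2044

Area at t=0.327: 20.2044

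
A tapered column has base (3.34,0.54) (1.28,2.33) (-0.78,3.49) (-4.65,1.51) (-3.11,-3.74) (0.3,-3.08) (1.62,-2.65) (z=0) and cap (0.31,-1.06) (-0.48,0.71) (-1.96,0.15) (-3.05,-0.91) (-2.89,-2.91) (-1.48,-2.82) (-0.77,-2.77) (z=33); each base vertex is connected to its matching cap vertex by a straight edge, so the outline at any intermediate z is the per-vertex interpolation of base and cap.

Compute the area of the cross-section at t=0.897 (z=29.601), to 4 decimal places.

Area at t=0.897: 10.4637

Cross-section at t=0.897: each vertex is (1-t)·p0[i] + t·p1[i].
  v1: (1-0.897)·(3.34,0.54) + 0.897·(0.31,-1.06) = (0.6221,-0.8952)
  v2: (1-0.897)·(1.28,2.33) + 0.897·(-0.48,0.71) = (-0.2987,0.8769)
  v3: (1-0.897)·(-0.78,3.49) + 0.897·(-1.96,0.15) = (-1.8385,0.4940)
  v4: (1-0.897)·(-4.65,1.51) + 0.897·(-3.05,-0.91) = (-3.2148,-0.6607)
  v5: (1-0.897)·(-3.11,-3.74) + 0.897·(-2.89,-2.91) = (-2.9127,-2.9955)
  v6: (1-0.897)·(0.3,-3.08) + 0.897·(-1.48,-2.82) = (-1.2967,-2.8468)
  v7: (1-0.897)·(1.62,-2.65) + 0.897·(-0.77,-2.77) = (-0.5238,-2.7576)
Shoelace sum Σ(x_i·y_{i+1} − x_{i+1}·y_i):
  i=1: 0.6221·0.8769 − -0.2987·-0.8952 = +0.2781 (running +0.2781)
  i=2: -0.2987·0.4940 − -1.8385·0.8769 = +1.4645 (running +1.7426)
  i=3: -1.8385·-0.6607 − -3.2148·0.4940 = +2.8029 (running +4.5455)
  i=4: -3.2148·-2.9955 − -2.9127·-0.6607 = +7.7054 (running +12.2509)
  i=5: -2.9127·-2.8468 − -1.2967·-2.9955 = +4.4076 (running +16.6585)
  i=6: -1.2967·-2.7576 − -0.5238·-2.8468 = +2.0845 (running +18.7429)
  i=7: -0.5238·-0.8952 − 0.6221·-2.7576 = +2.1844 (running +20.9274)
Area = |Σ|/2 = |20.9274|/2 = 10.4637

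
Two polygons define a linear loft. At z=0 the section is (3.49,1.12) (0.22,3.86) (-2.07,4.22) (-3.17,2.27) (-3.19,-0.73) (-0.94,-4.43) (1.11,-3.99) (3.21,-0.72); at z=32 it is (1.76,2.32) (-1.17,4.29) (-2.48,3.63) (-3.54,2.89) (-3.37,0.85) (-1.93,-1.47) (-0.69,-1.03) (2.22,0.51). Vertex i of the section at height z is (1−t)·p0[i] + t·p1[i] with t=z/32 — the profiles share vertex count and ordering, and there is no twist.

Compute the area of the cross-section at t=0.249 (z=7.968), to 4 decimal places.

Cross-section at t=0.249: each vertex is (1-t)·p0[i] + t·p1[i].
  v1: (1-0.249)·(3.49,1.12) + 0.249·(1.76,2.32) = (3.0592,1.4188)
  v2: (1-0.249)·(0.22,3.86) + 0.249·(-1.17,4.29) = (-0.1261,3.9671)
  v3: (1-0.249)·(-2.07,4.22) + 0.249·(-2.48,3.63) = (-2.1721,4.0731)
  v4: (1-0.249)·(-3.17,2.27) + 0.249·(-3.54,2.89) = (-3.2621,2.4244)
  v5: (1-0.249)·(-3.19,-0.73) + 0.249·(-3.37,0.85) = (-3.2348,-0.3366)
  v6: (1-0.249)·(-0.94,-4.43) + 0.249·(-1.93,-1.47) = (-1.1865,-3.6930)
  v7: (1-0.249)·(1.11,-3.99) + 0.249·(-0.69,-1.03) = (0.6618,-3.2530)
  v8: (1-0.249)·(3.21,-0.72) + 0.249·(2.22,0.51) = (2.9635,-0.4137)
Shoelace sum Σ(x_i·y_{i+1} − x_{i+1}·y_i):
  i=1: 3.0592·3.9671 − -0.1261·1.4188 = +12.3151 (running +12.3151)
  i=2: -0.1261·4.0731 − -2.1721·3.9671 = +8.1032 (running +20.4183)
  i=3: -2.1721·2.4244 − -3.2621·4.0731 = +8.0210 (running +28.4393)
  i=4: -3.2621·-0.3366 − -3.2348·2.4244 = +8.9404 (running +37.3797)
  i=5: -3.2348·-3.6930 − -1.1865·-0.3366 = +11.5467 (running +48.9264)
  i=6: -1.1865·-3.2530 − 0.6618·-3.6930 = +6.3037 (running +55.2300)
  i=7: 0.6618·-0.4137 − 2.9635·-3.2530 = +9.3663 (running +64.5963)
  i=8: 2.9635·1.4188 − 3.0592·-0.4137 = +5.4703 (running +70.0666)
Area = |Σ|/2 = |70.0666|/2 = 35.0333

Area at t=0.249: 35.0333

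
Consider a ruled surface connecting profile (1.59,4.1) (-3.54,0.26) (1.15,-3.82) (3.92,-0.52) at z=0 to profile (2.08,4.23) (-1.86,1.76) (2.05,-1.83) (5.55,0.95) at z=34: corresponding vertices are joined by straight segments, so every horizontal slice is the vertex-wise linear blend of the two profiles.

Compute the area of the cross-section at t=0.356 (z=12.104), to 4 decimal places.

Area at t=0.356: 27.1234

Cross-section at t=0.356: each vertex is (1-t)·p0[i] + t·p1[i].
  v1: (1-0.356)·(1.59,4.1) + 0.356·(2.08,4.23) = (1.7644,4.1463)
  v2: (1-0.356)·(-3.54,0.26) + 0.356·(-1.86,1.76) = (-2.9419,0.7940)
  v3: (1-0.356)·(1.15,-3.82) + 0.356·(2.05,-1.83) = (1.4704,-3.1116)
  v4: (1-0.356)·(3.92,-0.52) + 0.356·(5.55,0.95) = (4.5003,0.0033)
Shoelace sum Σ(x_i·y_{i+1} − x_{i+1}·y_i):
  i=1: 1.7644·0.7940 − -2.9419·4.1463 = +13.5990 (running +13.5990)
  i=2: -2.9419·-3.1116 − 1.4704·0.7940 = +7.9865 (running +21.5855)
  i=3: 1.4704·0.0033 − 4.5003·-3.1116 = +14.0078 (running +35.5932)
  i=4: 4.5003·4.1463 − 1.7644·0.0033 = +18.6536 (running +54.2468)
Area = |Σ|/2 = |54.2468|/2 = 27.1234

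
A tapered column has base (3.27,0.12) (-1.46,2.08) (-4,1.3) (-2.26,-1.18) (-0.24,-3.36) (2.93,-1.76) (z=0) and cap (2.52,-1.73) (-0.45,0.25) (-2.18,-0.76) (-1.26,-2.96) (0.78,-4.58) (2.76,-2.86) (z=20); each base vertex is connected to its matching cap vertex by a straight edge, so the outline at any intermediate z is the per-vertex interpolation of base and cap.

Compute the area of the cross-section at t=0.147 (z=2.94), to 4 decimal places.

Cross-section at t=0.147: each vertex is (1-t)·p0[i] + t·p1[i].
  v1: (1-0.147)·(3.27,0.12) + 0.147·(2.52,-1.73) = (3.1597,-0.1519)
  v2: (1-0.147)·(-1.46,2.08) + 0.147·(-0.45,0.25) = (-1.3115,1.8110)
  v3: (1-0.147)·(-4,1.3) + 0.147·(-2.18,-0.76) = (-3.7325,0.9972)
  v4: (1-0.147)·(-2.26,-1.18) + 0.147·(-1.26,-2.96) = (-2.1130,-1.4417)
  v5: (1-0.147)·(-0.24,-3.36) + 0.147·(0.78,-4.58) = (-0.0901,-3.5393)
  v6: (1-0.147)·(2.93,-1.76) + 0.147·(2.76,-2.86) = (2.9050,-1.9217)
Shoelace sum Σ(x_i·y_{i+1} − x_{i+1}·y_i):
  i=1: 3.1597·1.8110 − -1.3115·-0.1519 = +5.5230 (running +5.5230)
  i=2: -1.3115·0.9972 − -3.7325·1.8110 = +5.4516 (running +10.9746)
  i=3: -3.7325·-1.4417 − -2.1130·0.9972 = +7.4880 (running +18.4626)
  i=4: -2.1130·-3.5393 − -0.0901·-1.4417 = +7.3488 (running +25.8114)
  i=5: -0.0901·-1.9217 − 2.9050·-3.5393 = +10.4549 (running +36.2663)
  i=6: 2.9050·-0.1519 − 3.1597·-1.9217 = +5.6307 (running +41.8969)
Area = |Σ|/2 = |41.8969|/2 = 20.9485

Area at t=0.147: 20.9485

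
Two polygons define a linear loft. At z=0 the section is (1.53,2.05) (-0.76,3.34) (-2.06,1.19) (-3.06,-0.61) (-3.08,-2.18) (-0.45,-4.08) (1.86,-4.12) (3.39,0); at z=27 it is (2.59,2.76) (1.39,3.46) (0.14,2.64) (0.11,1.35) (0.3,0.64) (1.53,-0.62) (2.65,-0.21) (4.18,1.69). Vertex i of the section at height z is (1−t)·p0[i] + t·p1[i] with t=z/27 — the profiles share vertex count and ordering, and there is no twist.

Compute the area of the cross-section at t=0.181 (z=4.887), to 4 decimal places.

Area at t=0.181: 27.3204

Cross-section at t=0.181: each vertex is (1-t)·p0[i] + t·p1[i].
  v1: (1-0.181)·(1.53,2.05) + 0.181·(2.59,2.76) = (1.7219,2.1785)
  v2: (1-0.181)·(-0.76,3.34) + 0.181·(1.39,3.46) = (-0.3709,3.3617)
  v3: (1-0.181)·(-2.06,1.19) + 0.181·(0.14,2.64) = (-1.6618,1.4524)
  v4: (1-0.181)·(-3.06,-0.61) + 0.181·(0.11,1.35) = (-2.4862,-0.2552)
  v5: (1-0.181)·(-3.08,-2.18) + 0.181·(0.3,0.64) = (-2.4682,-1.6696)
  v6: (1-0.181)·(-0.45,-4.08) + 0.181·(1.53,-0.62) = (-0.0916,-3.4537)
  v7: (1-0.181)·(1.86,-4.12) + 0.181·(2.65,-0.21) = (2.0030,-3.4123)
  v8: (1-0.181)·(3.39,0) + 0.181·(4.18,1.69) = (3.5330,0.3059)
Shoelace sum Σ(x_i·y_{i+1} − x_{i+1}·y_i):
  i=1: 1.7219·3.3617 − -0.3709·2.1785 = +6.5963 (running +6.5963)
  i=2: -0.3709·1.4524 − -1.6618·3.3617 = +5.0479 (running +11.6442)
  i=3: -1.6618·-0.2552 − -2.4862·1.4524 = +4.0353 (running +15.6795)
  i=4: -2.4862·-1.6696 − -2.4682·-0.2552 = +3.5210 (running +19.2004)
  i=5: -2.4682·-3.4537 − -0.0916·-1.6696 = +8.3716 (running +27.5721)
  i=6: -0.0916·-3.4123 − 2.0030·-3.4537 = +7.2304 (running +34.8025)
  i=7: 2.0030·0.3059 − 3.5330·-3.4123 = +12.6683 (running +47.4708)
  i=8: 3.5330·2.1785 − 1.7219·0.3059 = +7.1700 (running +54.6407)
Area = |Σ|/2 = |54.6407|/2 = 27.3204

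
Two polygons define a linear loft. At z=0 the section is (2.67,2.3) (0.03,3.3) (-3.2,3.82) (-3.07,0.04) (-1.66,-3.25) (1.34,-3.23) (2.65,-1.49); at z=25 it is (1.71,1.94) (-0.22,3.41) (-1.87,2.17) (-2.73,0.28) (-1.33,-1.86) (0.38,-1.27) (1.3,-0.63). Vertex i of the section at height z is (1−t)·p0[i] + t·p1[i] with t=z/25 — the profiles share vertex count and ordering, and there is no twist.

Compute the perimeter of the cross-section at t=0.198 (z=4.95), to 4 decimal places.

Cross-section at t=0.198: each vertex is (1-t)·p0[i] + t·p1[i].
  v1: (1-0.198)·(2.67,2.3) + 0.198·(1.71,1.94) = (2.4799,2.2287)
  v2: (1-0.198)·(0.03,3.3) + 0.198·(-0.22,3.41) = (-0.0195,3.3218)
  v3: (1-0.198)·(-3.2,3.82) + 0.198·(-1.87,2.17) = (-2.9367,3.4933)
  v4: (1-0.198)·(-3.07,0.04) + 0.198·(-2.73,0.28) = (-3.0027,0.0875)
  v5: (1-0.198)·(-1.66,-3.25) + 0.198·(-1.33,-1.86) = (-1.5947,-2.9748)
  v6: (1-0.198)·(1.34,-3.23) + 0.198·(0.38,-1.27) = (1.1499,-2.8419)
  v7: (1-0.198)·(2.65,-1.49) + 0.198·(1.3,-0.63) = (2.3827,-1.3197)
Perimeter = Σ |v_{i+1} − v_i|:
  edge 1→2: √(-2.4994² + 1.0931²) = 2.7280 (running 2.7280)
  edge 2→3: √(-2.9172² + 0.1715²) = 2.9222 (running 5.6502)
  edge 3→4: √(-0.0660² + -3.4058²) = 3.4064 (running 9.0566)
  edge 4→5: √(1.4080² + -3.0623²) = 3.3705 (running 12.4271)
  edge 5→6: √(2.7446² + 0.1329²) = 2.7478 (running 15.1749)
  edge 6→7: √(1.2328² + 1.5222²) = 1.9588 (running 17.1337)
  edge 7→1: √(0.0972² + 3.5484²) = 3.5498 (running 20.6834)
Perimeter = 20.6834

Perimeter at t=0.198: 20.6834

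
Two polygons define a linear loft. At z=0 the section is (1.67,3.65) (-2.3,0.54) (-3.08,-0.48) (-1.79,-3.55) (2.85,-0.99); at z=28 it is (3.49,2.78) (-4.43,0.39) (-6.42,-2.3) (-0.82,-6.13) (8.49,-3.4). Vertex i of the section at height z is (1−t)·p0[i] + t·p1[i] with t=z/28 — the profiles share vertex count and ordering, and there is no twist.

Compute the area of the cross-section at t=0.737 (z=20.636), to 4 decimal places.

Area at t=0.737: 60.5993

Cross-section at t=0.737: each vertex is (1-t)·p0[i] + t·p1[i].
  v1: (1-0.737)·(1.67,3.65) + 0.737·(3.49,2.78) = (3.0113,3.0088)
  v2: (1-0.737)·(-2.3,0.54) + 0.737·(-4.43,0.39) = (-3.8698,0.4294)
  v3: (1-0.737)·(-3.08,-0.48) + 0.737·(-6.42,-2.3) = (-5.5416,-1.8213)
  v4: (1-0.737)·(-1.79,-3.55) + 0.737·(-0.82,-6.13) = (-1.0751,-5.4515)
  v5: (1-0.737)·(2.85,-0.99) + 0.737·(8.49,-3.4) = (7.0067,-2.7662)
Shoelace sum Σ(x_i·y_{i+1} − x_{i+1}·y_i):
  i=1: 3.0113·0.4294 − -3.8698·3.0088 = +12.9367 (running +12.9367)
  i=2: -3.8698·-1.8213 − -5.5416·0.4294 = +9.4281 (running +22.3648)
  i=3: -5.5416·-5.4515 − -1.0751·-1.8213 = +28.2516 (running +50.6164)
  i=4: -1.0751·-2.7662 − 7.0067·-5.4515 = +41.1706 (running +91.7869)
  i=5: 7.0067·3.0088 − 3.0113·-2.7662 = +29.4116 (running +121.1986)
Area = |Σ|/2 = |121.1986|/2 = 60.5993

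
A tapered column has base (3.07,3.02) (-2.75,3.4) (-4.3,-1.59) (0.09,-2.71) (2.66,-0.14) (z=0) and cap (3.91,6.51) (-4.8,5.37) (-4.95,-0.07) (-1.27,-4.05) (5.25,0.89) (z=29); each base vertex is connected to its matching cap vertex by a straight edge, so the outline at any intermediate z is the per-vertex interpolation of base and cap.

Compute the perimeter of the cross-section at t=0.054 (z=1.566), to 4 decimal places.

Perimeter at t=0.054: 22.9287

Cross-section at t=0.054: each vertex is (1-t)·p0[i] + t·p1[i].
  v1: (1-0.054)·(3.07,3.02) + 0.054·(3.91,6.51) = (3.1154,3.2085)
  v2: (1-0.054)·(-2.75,3.4) + 0.054·(-4.8,5.37) = (-2.8607,3.5064)
  v3: (1-0.054)·(-4.3,-1.59) + 0.054·(-4.95,-0.07) = (-4.3351,-1.5079)
  v4: (1-0.054)·(0.09,-2.71) + 0.054·(-1.27,-4.05) = (0.0166,-2.7824)
  v5: (1-0.054)·(2.66,-0.14) + 0.054·(5.25,0.89) = (2.7999,-0.0844)
Perimeter = Σ |v_{i+1} − v_i|:
  edge 1→2: √(-5.9761² + 0.2979²) = 5.9835 (running 5.9835)
  edge 2→3: √(-1.4744² + -5.0143²) = 5.2266 (running 11.2101)
  edge 3→4: √(4.3517² + -1.2744²) = 4.5344 (running 15.7445)
  edge 4→5: √(2.7833² + 2.6980²) = 3.8763 (running 19.6208)
  edge 5→1: √(0.3155² + 3.2928²) = 3.3079 (running 22.9287)
Perimeter = 22.9287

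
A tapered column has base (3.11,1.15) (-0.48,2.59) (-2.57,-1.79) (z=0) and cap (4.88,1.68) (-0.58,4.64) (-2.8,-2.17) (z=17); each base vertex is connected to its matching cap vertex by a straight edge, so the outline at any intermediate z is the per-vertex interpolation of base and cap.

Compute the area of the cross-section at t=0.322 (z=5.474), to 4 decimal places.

Area at t=0.322: 12.8775

Cross-section at t=0.322: each vertex is (1-t)·p0[i] + t·p1[i].
  v1: (1-0.322)·(3.11,1.15) + 0.322·(4.88,1.68) = (3.6799,1.3207)
  v2: (1-0.322)·(-0.48,2.59) + 0.322·(-0.58,4.64) = (-0.5122,3.2501)
  v3: (1-0.322)·(-2.57,-1.79) + 0.322·(-2.8,-2.17) = (-2.6441,-1.9124)
Shoelace sum Σ(x_i·y_{i+1} − x_{i+1}·y_i):
  i=1: 3.6799·3.2501 − -0.5122·1.3207 = +12.6366 (running +12.6366)
  i=2: -0.5122·-1.9124 − -2.6441·3.2501 = +9.5730 (running +22.2096)
  i=3: -2.6441·1.3207 − 3.6799·-1.9124 = +3.5455 (running +25.7551)
Area = |Σ|/2 = |25.7551|/2 = 12.8775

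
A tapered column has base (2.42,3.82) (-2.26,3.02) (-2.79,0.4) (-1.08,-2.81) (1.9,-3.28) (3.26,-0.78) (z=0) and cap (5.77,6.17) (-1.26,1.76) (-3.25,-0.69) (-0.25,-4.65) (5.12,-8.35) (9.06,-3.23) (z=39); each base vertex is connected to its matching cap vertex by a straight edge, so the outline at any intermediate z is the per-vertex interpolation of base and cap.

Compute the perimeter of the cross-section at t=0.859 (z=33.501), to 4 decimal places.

Perimeter at t=0.859: 36.7177

Cross-section at t=0.859: each vertex is (1-t)·p0[i] + t·p1[i].
  v1: (1-0.859)·(2.42,3.82) + 0.859·(5.77,6.17) = (5.2976,5.8386)
  v2: (1-0.859)·(-2.26,3.02) + 0.859·(-1.26,1.76) = (-1.4010,1.9377)
  v3: (1-0.859)·(-2.79,0.4) + 0.859·(-3.25,-0.69) = (-3.1851,-0.5363)
  v4: (1-0.859)·(-1.08,-2.81) + 0.859·(-0.25,-4.65) = (-0.3670,-4.3906)
  v5: (1-0.859)·(1.9,-3.28) + 0.859·(5.12,-8.35) = (4.6660,-7.6351)
  v6: (1-0.859)·(3.26,-0.78) + 0.859·(9.06,-3.23) = (8.2422,-2.8845)
Perimeter = Σ |v_{i+1} − v_i|:
  edge 1→2: √(-6.6986² + -3.9010²) = 7.7518 (running 7.7518)
  edge 2→3: √(-1.7841² + -2.4740²) = 3.0502 (running 10.8019)
  edge 3→4: √(2.8181² + -3.8543²) = 4.7746 (running 15.5766)
  edge 4→5: √(5.0330² + -3.2446²) = 5.9882 (running 21.5648)
  edge 5→6: √(3.5762² + 4.7506²) = 5.9462 (running 27.5110)
  edge 6→1: √(-2.9446² + 8.7232²) = 9.2068 (running 36.7177)
Perimeter = 36.7177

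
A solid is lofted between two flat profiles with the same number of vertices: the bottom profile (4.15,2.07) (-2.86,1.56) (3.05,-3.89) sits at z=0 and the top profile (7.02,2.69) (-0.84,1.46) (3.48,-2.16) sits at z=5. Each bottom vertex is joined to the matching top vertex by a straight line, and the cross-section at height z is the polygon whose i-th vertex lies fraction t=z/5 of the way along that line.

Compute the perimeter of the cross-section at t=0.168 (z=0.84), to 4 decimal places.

Perimeter at t=0.168: 20.7829

Cross-section at t=0.168: each vertex is (1-t)·p0[i] + t·p1[i].
  v1: (1-0.168)·(4.15,2.07) + 0.168·(7.02,2.69) = (4.6322,2.1742)
  v2: (1-0.168)·(-2.86,1.56) + 0.168·(-0.84,1.46) = (-2.5206,1.5432)
  v3: (1-0.168)·(3.05,-3.89) + 0.168·(3.48,-2.16) = (3.1222,-3.5994)
Perimeter = Σ |v_{i+1} − v_i|:
  edge 1→2: √(-7.1528² + -0.6310²) = 7.1806 (running 7.1806)
  edge 2→3: √(5.6429² + -5.1426²) = 7.6347 (running 14.8152)
  edge 3→1: √(1.5099² + 5.7735²) = 5.9677 (running 20.7829)
Perimeter = 20.7829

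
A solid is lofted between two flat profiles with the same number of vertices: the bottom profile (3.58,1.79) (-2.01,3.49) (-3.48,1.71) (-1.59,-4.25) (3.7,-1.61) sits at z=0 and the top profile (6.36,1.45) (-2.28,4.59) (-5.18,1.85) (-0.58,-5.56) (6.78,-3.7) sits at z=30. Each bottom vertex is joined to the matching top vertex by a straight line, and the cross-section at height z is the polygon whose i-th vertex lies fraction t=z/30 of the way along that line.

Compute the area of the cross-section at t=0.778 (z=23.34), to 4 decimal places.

Cross-section at t=0.778: each vertex is (1-t)·p0[i] + t·p1[i].
  v1: (1-0.778)·(3.58,1.79) + 0.778·(6.36,1.45) = (5.7428,1.5255)
  v2: (1-0.778)·(-2.01,3.49) + 0.778·(-2.28,4.59) = (-2.2201,4.3458)
  v3: (1-0.778)·(-3.48,1.71) + 0.778·(-5.18,1.85) = (-4.8026,1.8189)
  v4: (1-0.778)·(-1.59,-4.25) + 0.778·(-0.58,-5.56) = (-0.8042,-5.2692)
  v5: (1-0.778)·(3.7,-1.61) + 0.778·(6.78,-3.7) = (6.0962,-3.2360)
Shoelace sum Σ(x_i·y_{i+1} − x_{i+1}·y_i):
  i=1: 5.7428·4.3458 − -2.2201·1.5255 = +28.3439 (running +28.3439)
  i=2: -2.2201·1.8189 − -4.8026·4.3458 = +16.8330 (running +45.1769)
  i=3: -4.8026·-5.2692 − -0.8042·1.8189 = +26.7686 (running +71.9455)
  i=4: -0.8042·-3.2360 − 6.0962·-5.2692 = +34.7247 (running +106.6702)
  i=5: 6.0962·1.5255 − 5.7428·-3.2360 = +27.8836 (running +134.5538)
Area = |Σ|/2 = |134.5538|/2 = 67.2769

Area at t=0.778: 67.2769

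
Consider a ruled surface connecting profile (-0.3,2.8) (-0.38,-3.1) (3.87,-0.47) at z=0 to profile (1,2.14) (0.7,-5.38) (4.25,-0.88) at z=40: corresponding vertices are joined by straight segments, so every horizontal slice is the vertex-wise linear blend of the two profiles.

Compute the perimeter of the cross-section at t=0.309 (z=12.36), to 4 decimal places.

Perimeter at t=0.309: 16.5852

Cross-section at t=0.309: each vertex is (1-t)·p0[i] + t·p1[i].
  v1: (1-0.309)·(-0.3,2.8) + 0.309·(1,2.14) = (0.1017,2.5961)
  v2: (1-0.309)·(-0.38,-3.1) + 0.309·(0.7,-5.38) = (-0.0463,-3.8045)
  v3: (1-0.309)·(3.87,-0.47) + 0.309·(4.25,-0.88) = (3.9874,-0.5967)
Perimeter = Σ |v_{i+1} − v_i|:
  edge 1→2: √(-0.1480² + -6.4006²) = 6.4023 (running 6.4023)
  edge 2→3: √(4.0337² + 3.2078²) = 5.1537 (running 11.5560)
  edge 3→1: √(-3.8857² + 3.1928²) = 5.0292 (running 16.5852)
Perimeter = 16.5852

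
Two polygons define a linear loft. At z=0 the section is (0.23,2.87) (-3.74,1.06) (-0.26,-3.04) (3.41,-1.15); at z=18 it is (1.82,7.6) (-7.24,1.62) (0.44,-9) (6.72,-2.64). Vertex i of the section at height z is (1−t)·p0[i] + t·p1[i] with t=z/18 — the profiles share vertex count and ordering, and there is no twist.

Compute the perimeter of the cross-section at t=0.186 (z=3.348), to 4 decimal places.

Perimeter at t=0.186: 23.5819

Cross-section at t=0.186: each vertex is (1-t)·p0[i] + t·p1[i].
  v1: (1-0.186)·(0.23,2.87) + 0.186·(1.82,7.6) = (0.5257,3.7498)
  v2: (1-0.186)·(-3.74,1.06) + 0.186·(-7.24,1.62) = (-4.3910,1.1642)
  v3: (1-0.186)·(-0.26,-3.04) + 0.186·(0.44,-9) = (-0.1298,-4.1486)
  v4: (1-0.186)·(3.41,-1.15) + 0.186·(6.72,-2.64) = (4.0257,-1.4271)
Perimeter = Σ |v_{i+1} − v_i|:
  edge 1→2: √(-4.9167² + -2.5856²) = 5.5552 (running 5.5552)
  edge 2→3: √(4.2612² + -5.3127²) = 6.8105 (running 12.3656)
  edge 3→4: √(4.1555² + 2.7214²) = 4.9673 (running 17.3329)
  edge 4→1: √(-3.4999² + 5.1769²) = 6.2490 (running 23.5819)
Perimeter = 23.5819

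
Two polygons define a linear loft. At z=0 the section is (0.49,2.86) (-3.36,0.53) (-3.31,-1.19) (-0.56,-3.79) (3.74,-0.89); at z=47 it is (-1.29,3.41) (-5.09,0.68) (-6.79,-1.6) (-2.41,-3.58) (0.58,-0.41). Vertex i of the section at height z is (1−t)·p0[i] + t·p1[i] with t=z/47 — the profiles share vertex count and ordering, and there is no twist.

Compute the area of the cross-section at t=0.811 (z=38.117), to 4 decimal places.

Cross-section at t=0.811: each vertex is (1-t)·p0[i] + t·p1[i].
  v1: (1-0.811)·(0.49,2.86) + 0.811·(-1.29,3.41) = (-0.9536,3.3060)
  v2: (1-0.811)·(-3.36,0.53) + 0.811·(-5.09,0.68) = (-4.7630,0.6517)
  v3: (1-0.811)·(-3.31,-1.19) + 0.811·(-6.79,-1.6) = (-6.1323,-1.5225)
  v4: (1-0.811)·(-0.56,-3.79) + 0.811·(-2.41,-3.58) = (-2.0604,-3.6197)
  v5: (1-0.811)·(3.74,-0.89) + 0.811·(0.58,-0.41) = (1.1772,-0.5007)
Shoelace sum Σ(x_i·y_{i+1} − x_{i+1}·y_i):
  i=1: -0.9536·0.6517 − -4.7630·3.3060 = +15.1254 (running +15.1254)
  i=2: -4.7630·-1.5225 − -6.1323·0.6517 = +11.2479 (running +26.3733)
  i=3: -6.1323·-3.6197 − -2.0604·-1.5225 = +19.0600 (running +45.4333)
  i=4: -2.0604·-0.5007 − 1.1772·-3.6197 = +5.2929 (running +50.7262)
  i=5: 1.1772·3.3060 − -0.9536·-0.5007 = +3.4145 (running +54.1408)
Area = |Σ|/2 = |54.1408|/2 = 27.0704

Area at t=0.811: 27.0704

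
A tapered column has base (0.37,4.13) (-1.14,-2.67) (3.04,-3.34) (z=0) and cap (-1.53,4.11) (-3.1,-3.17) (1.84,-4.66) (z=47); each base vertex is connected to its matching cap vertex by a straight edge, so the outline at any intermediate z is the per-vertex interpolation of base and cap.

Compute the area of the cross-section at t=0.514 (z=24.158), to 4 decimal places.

Area at t=0.514: 16.9449

Cross-section at t=0.514: each vertex is (1-t)·p0[i] + t·p1[i].
  v1: (1-0.514)·(0.37,4.13) + 0.514·(-1.53,4.11) = (-0.6066,4.1197)
  v2: (1-0.514)·(-1.14,-2.67) + 0.514·(-3.1,-3.17) = (-2.1474,-2.9270)
  v3: (1-0.514)·(3.04,-3.34) + 0.514·(1.84,-4.66) = (2.4232,-4.0185)
Shoelace sum Σ(x_i·y_{i+1} − x_{i+1}·y_i):
  i=1: -0.6066·-2.9270 − -2.1474·4.1197 = +10.6224 (running +10.6224)
  i=2: -2.1474·-4.0185 − 2.4232·-2.9270 = +15.7222 (running +26.3445)
  i=3: 2.4232·4.1197 − -0.6066·-4.0185 = +7.5453 (running +33.8898)
Area = |Σ|/2 = |33.8898|/2 = 16.9449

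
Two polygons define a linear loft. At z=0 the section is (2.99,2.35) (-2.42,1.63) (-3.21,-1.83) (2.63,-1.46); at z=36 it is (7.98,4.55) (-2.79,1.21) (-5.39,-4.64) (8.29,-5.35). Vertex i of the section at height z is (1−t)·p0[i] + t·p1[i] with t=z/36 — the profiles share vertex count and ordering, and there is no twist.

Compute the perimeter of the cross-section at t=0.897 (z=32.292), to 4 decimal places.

Perimeter at t=0.897: 38.9329

Cross-section at t=0.897: each vertex is (1-t)·p0[i] + t·p1[i].
  v1: (1-0.897)·(2.99,2.35) + 0.897·(7.98,4.55) = (7.4660,4.3234)
  v2: (1-0.897)·(-2.42,1.63) + 0.897·(-2.79,1.21) = (-2.7519,1.2533)
  v3: (1-0.897)·(-3.21,-1.83) + 0.897·(-5.39,-4.64) = (-5.1655,-4.3506)
  v4: (1-0.897)·(2.63,-1.46) + 0.897·(8.29,-5.35) = (7.7070,-4.9493)
Perimeter = Σ |v_{i+1} − v_i|:
  edge 1→2: √(-10.2179² + -3.0701²) = 10.6692 (running 10.6692)
  edge 2→3: √(-2.4136² + -5.6038²) = 6.1015 (running 16.7707)
  edge 3→4: √(12.8725² + -0.5988²) = 12.8864 (running 29.6571)
  edge 4→1: √(-0.2410² + 9.2727²) = 9.2759 (running 38.9329)
Perimeter = 38.9329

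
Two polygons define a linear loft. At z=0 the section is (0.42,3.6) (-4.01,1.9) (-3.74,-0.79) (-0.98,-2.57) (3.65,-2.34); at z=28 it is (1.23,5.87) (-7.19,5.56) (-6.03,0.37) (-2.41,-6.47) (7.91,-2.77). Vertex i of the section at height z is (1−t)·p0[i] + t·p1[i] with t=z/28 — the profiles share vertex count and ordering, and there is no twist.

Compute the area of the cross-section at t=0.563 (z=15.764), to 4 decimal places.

Area at t=0.563: 70.7002

Cross-section at t=0.563: each vertex is (1-t)·p0[i] + t·p1[i].
  v1: (1-0.563)·(0.42,3.6) + 0.563·(1.23,5.87) = (0.8760,4.8780)
  v2: (1-0.563)·(-4.01,1.9) + 0.563·(-7.19,5.56) = (-5.8003,3.9606)
  v3: (1-0.563)·(-3.74,-0.79) + 0.563·(-6.03,0.37) = (-5.0293,-0.1369)
  v4: (1-0.563)·(-0.98,-2.57) + 0.563·(-2.41,-6.47) = (-1.7851,-4.7657)
  v5: (1-0.563)·(3.65,-2.34) + 0.563·(7.91,-2.77) = (6.0484,-2.5821)
Shoelace sum Σ(x_i·y_{i+1} − x_{i+1}·y_i):
  i=1: 0.8760·3.9606 − -5.8003·4.8780 = +31.7637 (running +31.7637)
  i=2: -5.8003·-0.1369 − -5.0293·3.9606 = +20.7130 (running +52.4767)
  i=3: -5.0293·-4.7657 − -1.7851·-0.1369 = +23.7236 (running +76.2003)
  i=4: -1.7851·-2.5821 − 6.0484·-4.7657 = +33.4340 (running +109.6343)
  i=5: 6.0484·4.8780 − 0.8760·-2.5821 = +31.7660 (running +141.4004)
Area = |Σ|/2 = |141.4004|/2 = 70.7002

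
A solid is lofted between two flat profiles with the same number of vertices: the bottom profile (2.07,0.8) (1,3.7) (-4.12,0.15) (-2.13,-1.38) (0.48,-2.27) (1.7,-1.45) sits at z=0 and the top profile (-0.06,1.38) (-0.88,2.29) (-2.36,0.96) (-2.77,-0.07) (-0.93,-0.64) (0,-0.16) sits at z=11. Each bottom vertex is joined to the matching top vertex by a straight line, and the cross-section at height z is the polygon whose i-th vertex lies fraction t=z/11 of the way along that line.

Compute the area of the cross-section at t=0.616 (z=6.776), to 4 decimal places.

Area at t=0.616: 9.7530

Cross-section at t=0.616: each vertex is (1-t)·p0[i] + t·p1[i].
  v1: (1-0.616)·(2.07,0.8) + 0.616·(-0.06,1.38) = (0.7579,1.1573)
  v2: (1-0.616)·(1,3.7) + 0.616·(-0.88,2.29) = (-0.1581,2.8314)
  v3: (1-0.616)·(-4.12,0.15) + 0.616·(-2.36,0.96) = (-3.0358,0.6490)
  v4: (1-0.616)·(-2.13,-1.38) + 0.616·(-2.77,-0.07) = (-2.5242,-0.5730)
  v5: (1-0.616)·(0.48,-2.27) + 0.616·(-0.93,-0.64) = (-0.3886,-1.2659)
  v6: (1-0.616)·(1.7,-1.45) + 0.616·(0,-0.16) = (0.6528,-0.6554)
Shoelace sum Σ(x_i·y_{i+1} − x_{i+1}·y_i):
  i=1: 0.7579·2.8314 − -0.1581·1.1573 = +2.3289 (running +2.3289)
  i=2: -0.1581·0.6490 − -3.0358·2.8314 = +8.4932 (running +10.8222)
  i=3: -3.0358·-0.5730 − -2.5242·0.6490 = +3.3778 (running +14.1999)
  i=4: -2.5242·-1.2659 − -0.3886·-0.5730 = +2.9728 (running +17.1728)
  i=5: -0.3886·-0.6554 − 0.6528·-1.2659 = +1.0810 (running +18.2538)
  i=6: 0.6528·1.1573 − 0.7579·-0.6554 = +1.2522 (running +19.5060)
Area = |Σ|/2 = |19.5060|/2 = 9.7530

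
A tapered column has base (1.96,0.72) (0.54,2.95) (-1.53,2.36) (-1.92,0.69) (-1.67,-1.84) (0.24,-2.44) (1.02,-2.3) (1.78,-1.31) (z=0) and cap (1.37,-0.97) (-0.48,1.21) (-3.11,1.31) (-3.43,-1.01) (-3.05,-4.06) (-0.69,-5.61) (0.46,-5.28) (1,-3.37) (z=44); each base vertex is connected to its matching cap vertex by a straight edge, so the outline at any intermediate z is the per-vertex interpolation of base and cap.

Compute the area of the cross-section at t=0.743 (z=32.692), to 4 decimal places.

Cross-section at t=0.743: each vertex is (1-t)·p0[i] + t·p1[i].
  v1: (1-0.743)·(1.96,0.72) + 0.743·(1.37,-0.97) = (1.5216,-0.5357)
  v2: (1-0.743)·(0.54,2.95) + 0.743·(-0.48,1.21) = (-0.2179,1.6572)
  v3: (1-0.743)·(-1.53,2.36) + 0.743·(-3.11,1.31) = (-2.7039,1.5798)
  v4: (1-0.743)·(-1.92,0.69) + 0.743·(-3.43,-1.01) = (-3.0419,-0.5731)
  v5: (1-0.743)·(-1.67,-1.84) + 0.743·(-3.05,-4.06) = (-2.6953,-3.4895)
  v6: (1-0.743)·(0.24,-2.44) + 0.743·(-0.69,-5.61) = (-0.4510,-4.7953)
  v7: (1-0.743)·(1.02,-2.3) + 0.743·(0.46,-5.28) = (0.6039,-4.5141)
  v8: (1-0.743)·(1.78,-1.31) + 0.743·(1,-3.37) = (1.2005,-2.8406)
Shoelace sum Σ(x_i·y_{i+1} − x_{i+1}·y_i):
  i=1: 1.5216·1.6572 − -0.2179·-0.5357 = +2.4049 (running +2.4049)
  i=2: -0.2179·1.5798 − -2.7039·1.6572 = +4.1367 (running +6.5416)
  i=3: -2.7039·-0.5731 − -3.0419·1.5798 = +6.3554 (running +12.8971)
  i=4: -3.0419·-3.4895 − -2.6953·-0.5731 = +9.0700 (running +21.9671)
  i=5: -2.6953·-4.7953 − -0.4510·-3.4895 = +11.3513 (running +33.3183)
  i=6: -0.4510·-4.5141 − 0.6039·-4.7953 = +4.9318 (running +38.2502)
  i=7: 0.6039·-2.8406 − 1.2005·-4.5141 = +3.7036 (running +41.9537)
  i=8: 1.2005·-0.5357 − 1.5216·-2.8406 = +3.6793 (running +45.6330)
Area = |Σ|/2 = |45.6330|/2 = 22.8165

Area at t=0.743: 22.8165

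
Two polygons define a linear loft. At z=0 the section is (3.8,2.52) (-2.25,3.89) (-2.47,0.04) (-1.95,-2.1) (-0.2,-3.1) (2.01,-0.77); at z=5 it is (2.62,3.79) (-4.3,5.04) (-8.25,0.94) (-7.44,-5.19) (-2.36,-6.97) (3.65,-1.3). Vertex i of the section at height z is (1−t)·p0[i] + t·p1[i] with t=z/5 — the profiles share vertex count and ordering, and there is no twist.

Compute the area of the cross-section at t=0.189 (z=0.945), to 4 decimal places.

Cross-section at t=0.189: each vertex is (1-t)·p0[i] + t·p1[i].
  v1: (1-0.189)·(3.8,2.52) + 0.189·(2.62,3.79) = (3.5770,2.7600)
  v2: (1-0.189)·(-2.25,3.89) + 0.189·(-4.3,5.04) = (-2.6374,4.1073)
  v3: (1-0.189)·(-2.47,0.04) + 0.189·(-8.25,0.94) = (-3.5624,0.2101)
  v4: (1-0.189)·(-1.95,-2.1) + 0.189·(-7.44,-5.19) = (-2.9876,-2.6840)
  v5: (1-0.189)·(-0.2,-3.1) + 0.189·(-2.36,-6.97) = (-0.6082,-3.8314)
  v6: (1-0.189)·(2.01,-0.77) + 0.189·(3.65,-1.3) = (2.3200,-0.8702)
Shoelace sum Σ(x_i·y_{i+1} − x_{i+1}·y_i):
  i=1: 3.5770·4.1073 − -2.6374·2.7600 = +21.9713 (running +21.9713)
  i=2: -2.6374·0.2101 − -3.5624·4.1073 = +14.0780 (running +36.0493)
  i=3: -3.5624·-2.6840 − -2.9876·0.2101 = +10.1893 (running +46.2386)
  i=4: -2.9876·-3.8314 − -0.6082·-2.6840 = +9.8143 (running +56.0529)
  i=5: -0.6082·-0.8702 − 2.3200·-3.8314 = +9.4180 (running +65.4709)
  i=6: 2.3200·2.7600 − 3.5770·-0.8702 = +9.5157 (running +74.9867)
Area = |Σ|/2 = |74.9867|/2 = 37.4933

Area at t=0.189: 37.4933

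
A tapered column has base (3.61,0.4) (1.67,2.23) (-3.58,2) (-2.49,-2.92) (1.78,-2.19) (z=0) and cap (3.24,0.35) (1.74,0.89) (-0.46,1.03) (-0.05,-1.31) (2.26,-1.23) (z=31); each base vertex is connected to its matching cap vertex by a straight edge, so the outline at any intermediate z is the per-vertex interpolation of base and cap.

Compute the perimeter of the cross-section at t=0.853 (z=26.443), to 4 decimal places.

Perimeter at t=0.853: 11.7983

Cross-section at t=0.853: each vertex is (1-t)·p0[i] + t·p1[i].
  v1: (1-0.853)·(3.61,0.4) + 0.853·(3.24,0.35) = (3.2944,0.3574)
  v2: (1-0.853)·(1.67,2.23) + 0.853·(1.74,0.89) = (1.7297,1.0870)
  v3: (1-0.853)·(-3.58,2) + 0.853·(-0.46,1.03) = (-0.9186,1.1726)
  v4: (1-0.853)·(-2.49,-2.92) + 0.853·(-0.05,-1.31) = (-0.4087,-1.5467)
  v5: (1-0.853)·(1.78,-2.19) + 0.853·(2.26,-1.23) = (2.1894,-1.3711)
Perimeter = Σ |v_{i+1} − v_i|:
  edge 1→2: √(-1.5647² + 0.7296²) = 1.7264 (running 1.7264)
  edge 2→3: √(-2.6483² + 0.0856²) = 2.6497 (running 4.3762)
  edge 3→4: √(0.5100² + -2.7193²) = 2.7667 (running 7.1428)
  edge 4→5: √(2.5981² + 0.1755²) = 2.6040 (running 9.7469)
  edge 5→1: √(1.1050² + 1.7285²) = 2.0515 (running 11.7983)
Perimeter = 11.7983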